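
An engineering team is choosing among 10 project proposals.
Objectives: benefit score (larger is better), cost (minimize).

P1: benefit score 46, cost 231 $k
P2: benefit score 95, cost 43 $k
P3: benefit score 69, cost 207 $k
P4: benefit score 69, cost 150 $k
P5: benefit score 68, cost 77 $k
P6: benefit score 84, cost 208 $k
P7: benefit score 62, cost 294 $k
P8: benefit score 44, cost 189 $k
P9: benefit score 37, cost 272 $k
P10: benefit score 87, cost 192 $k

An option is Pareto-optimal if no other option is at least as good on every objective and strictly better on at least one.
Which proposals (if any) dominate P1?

P2, P3, P4, P5, P6, P10

P2: benefit score 95≥46, cost 43≤231 — dominates P1.
P3: benefit score 69≥46, cost 207≤231 — dominates P1.
P4: benefit score 69≥46, cost 150≤231 — dominates P1.
P5: benefit score 68≥46, cost 77≤231 — dominates P1.
P6: benefit score 84≥46, cost 208≤231 — dominates P1.
P10: benefit score 87≥46, cost 192≤231 — dominates P1.
Others (P7, P8, P9) are each worse than P1 on at least one objective.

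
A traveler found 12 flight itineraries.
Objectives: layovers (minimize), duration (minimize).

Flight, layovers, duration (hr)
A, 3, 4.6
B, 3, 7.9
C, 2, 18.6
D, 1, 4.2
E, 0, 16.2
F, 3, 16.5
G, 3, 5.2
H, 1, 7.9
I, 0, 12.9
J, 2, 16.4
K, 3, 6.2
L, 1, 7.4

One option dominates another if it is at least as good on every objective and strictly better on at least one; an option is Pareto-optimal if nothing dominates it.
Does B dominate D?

No

B vs D: B is worse on layovers (3 vs 1), so it does not dominate D.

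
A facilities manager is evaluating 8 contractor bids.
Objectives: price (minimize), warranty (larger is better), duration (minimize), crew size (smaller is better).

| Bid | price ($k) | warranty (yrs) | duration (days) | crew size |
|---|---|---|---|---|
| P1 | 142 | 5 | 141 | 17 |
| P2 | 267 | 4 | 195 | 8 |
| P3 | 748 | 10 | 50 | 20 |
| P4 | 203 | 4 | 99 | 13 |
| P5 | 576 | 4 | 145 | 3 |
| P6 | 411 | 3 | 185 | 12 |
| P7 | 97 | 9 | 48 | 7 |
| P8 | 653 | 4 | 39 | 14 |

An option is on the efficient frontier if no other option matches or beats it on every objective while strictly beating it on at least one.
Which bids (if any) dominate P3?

none

P1: worse on warranty (5 vs 10).
P2: worse on warranty (4 vs 10).
P4: worse on warranty (4 vs 10).
P5: worse on warranty (4 vs 10).
P6: worse on warranty (3 vs 10).
P7: worse on warranty (9 vs 10).
P8: worse on warranty (4 vs 10).
No option dominates P3.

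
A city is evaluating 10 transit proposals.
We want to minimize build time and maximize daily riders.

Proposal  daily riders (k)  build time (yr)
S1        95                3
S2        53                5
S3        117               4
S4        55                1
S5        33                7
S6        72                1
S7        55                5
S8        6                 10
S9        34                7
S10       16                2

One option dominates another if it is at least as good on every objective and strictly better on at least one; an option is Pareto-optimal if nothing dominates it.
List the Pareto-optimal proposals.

S1, S3, S6

S1: not dominated.
S2: dominated by S1 (daily riders 95≥53, build time 3≤5).
S3: not dominated (best daily riders).
S4: dominated by S6 (daily riders 72≥55, build time 1≤1).
S5: dominated by S1 (daily riders 95≥33, build time 3≤7).
S6: not dominated.
S7: dominated by S1 (daily riders 95≥55, build time 3≤5).
S8: dominated by S1 (daily riders 95≥6, build time 3≤10).
S9: dominated by S1 (daily riders 95≥34, build time 3≤7).
S10: dominated by S4 (daily riders 55≥16, build time 1≤2).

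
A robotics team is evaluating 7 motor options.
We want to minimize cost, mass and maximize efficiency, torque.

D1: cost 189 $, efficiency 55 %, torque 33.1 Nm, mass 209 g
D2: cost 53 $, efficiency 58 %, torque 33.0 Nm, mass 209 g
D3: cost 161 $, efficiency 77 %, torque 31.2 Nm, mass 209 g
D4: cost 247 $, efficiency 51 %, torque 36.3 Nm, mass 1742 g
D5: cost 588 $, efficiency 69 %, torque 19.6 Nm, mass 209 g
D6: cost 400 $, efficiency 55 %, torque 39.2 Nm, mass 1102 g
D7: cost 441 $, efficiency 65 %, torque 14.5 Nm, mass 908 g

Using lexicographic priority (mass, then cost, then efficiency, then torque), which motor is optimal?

First minimize mass: best is 209, kept {D1, D2, D3, D5}.
Then minimize cost: best is 53, kept {D2}.

D2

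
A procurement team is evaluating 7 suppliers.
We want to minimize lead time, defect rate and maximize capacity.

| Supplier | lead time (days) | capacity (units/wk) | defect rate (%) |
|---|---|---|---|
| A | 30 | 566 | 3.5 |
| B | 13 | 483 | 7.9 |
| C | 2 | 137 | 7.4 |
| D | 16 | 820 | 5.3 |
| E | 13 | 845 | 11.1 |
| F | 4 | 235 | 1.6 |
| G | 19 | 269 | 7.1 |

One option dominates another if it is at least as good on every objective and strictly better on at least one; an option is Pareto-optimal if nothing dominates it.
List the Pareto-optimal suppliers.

A: not dominated.
B: not dominated.
C: not dominated (best lead time).
D: not dominated.
E: not dominated (best capacity).
F: not dominated (best defect rate).
G: dominated by D (lead time 16≤19, capacity 820≥269, defect rate 5.3≤7.1).

A, B, C, D, E, F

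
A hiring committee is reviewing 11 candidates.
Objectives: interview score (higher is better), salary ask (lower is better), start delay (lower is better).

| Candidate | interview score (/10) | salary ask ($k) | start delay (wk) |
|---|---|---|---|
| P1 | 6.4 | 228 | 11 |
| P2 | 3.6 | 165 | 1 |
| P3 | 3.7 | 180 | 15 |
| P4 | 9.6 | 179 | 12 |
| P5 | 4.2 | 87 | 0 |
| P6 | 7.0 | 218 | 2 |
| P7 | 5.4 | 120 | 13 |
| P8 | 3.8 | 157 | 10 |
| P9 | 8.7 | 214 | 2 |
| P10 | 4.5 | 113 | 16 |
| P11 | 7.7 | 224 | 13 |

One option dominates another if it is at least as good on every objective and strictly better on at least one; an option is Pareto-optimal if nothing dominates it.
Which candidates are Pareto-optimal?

P4, P5, P7, P9, P10

P1: dominated by P6 (interview score 7.0≥6.4, salary ask 218≤228, start delay 2≤11).
P2: dominated by P5 (interview score 4.2≥3.6, salary ask 87≤165, start delay 0≤1).
P3: dominated by P4 (interview score 9.6≥3.7, salary ask 179≤180, start delay 12≤15).
P4: not dominated (best interview score).
P5: not dominated (best salary ask).
P6: dominated by P9 (interview score 8.7≥7.0, salary ask 214≤218, start delay 2≤2).
P7: not dominated.
P8: dominated by P5 (interview score 4.2≥3.8, salary ask 87≤157, start delay 0≤10).
P9: not dominated.
P10: not dominated.
P11: dominated by P4 (interview score 9.6≥7.7, salary ask 179≤224, start delay 12≤13).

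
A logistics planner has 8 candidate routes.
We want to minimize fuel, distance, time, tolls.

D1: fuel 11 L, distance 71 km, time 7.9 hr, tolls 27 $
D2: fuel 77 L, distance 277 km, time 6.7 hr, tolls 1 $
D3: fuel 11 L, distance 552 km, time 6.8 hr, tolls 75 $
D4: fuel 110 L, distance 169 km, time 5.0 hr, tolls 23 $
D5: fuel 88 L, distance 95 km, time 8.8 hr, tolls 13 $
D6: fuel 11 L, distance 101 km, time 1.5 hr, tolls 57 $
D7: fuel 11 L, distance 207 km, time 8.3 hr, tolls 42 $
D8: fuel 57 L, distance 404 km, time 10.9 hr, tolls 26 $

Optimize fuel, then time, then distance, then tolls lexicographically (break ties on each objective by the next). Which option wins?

First minimize fuel: best is 11, kept {D1, D3, D6, D7}.
Then minimize time: best is 1.5, kept {D6}.

D6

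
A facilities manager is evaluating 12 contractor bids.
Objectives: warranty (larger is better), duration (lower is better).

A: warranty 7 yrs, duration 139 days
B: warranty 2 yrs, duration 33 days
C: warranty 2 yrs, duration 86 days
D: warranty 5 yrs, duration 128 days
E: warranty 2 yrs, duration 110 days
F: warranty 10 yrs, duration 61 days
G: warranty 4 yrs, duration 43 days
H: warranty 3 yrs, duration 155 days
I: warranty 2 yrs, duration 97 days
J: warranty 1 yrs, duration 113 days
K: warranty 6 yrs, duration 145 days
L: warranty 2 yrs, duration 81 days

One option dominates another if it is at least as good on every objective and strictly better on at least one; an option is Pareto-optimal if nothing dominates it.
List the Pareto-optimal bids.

A: dominated by F (warranty 10≥7, duration 61≤139).
B: not dominated (best duration).
C: dominated by B (warranty 2≥2, duration 33≤86).
D: dominated by F (warranty 10≥5, duration 61≤128).
E: dominated by B (warranty 2≥2, duration 33≤110).
F: not dominated (best warranty).
G: not dominated.
H: dominated by A (warranty 7≥3, duration 139≤155).
I: dominated by B (warranty 2≥2, duration 33≤97).
J: dominated by B (warranty 2≥1, duration 33≤113).
K: dominated by A (warranty 7≥6, duration 139≤145).
L: dominated by B (warranty 2≥2, duration 33≤81).

B, F, G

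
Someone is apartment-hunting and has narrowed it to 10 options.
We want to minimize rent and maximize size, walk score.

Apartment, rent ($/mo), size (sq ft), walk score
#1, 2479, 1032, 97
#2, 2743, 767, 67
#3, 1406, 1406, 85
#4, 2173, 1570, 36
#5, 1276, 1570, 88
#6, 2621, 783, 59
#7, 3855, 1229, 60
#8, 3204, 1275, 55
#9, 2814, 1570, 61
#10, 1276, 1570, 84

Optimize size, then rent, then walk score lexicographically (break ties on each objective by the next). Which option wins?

#5

First maximize size: best is 1570, kept {#4, #5, #9, #10}.
Then minimize rent: best is 1276, kept {#5, #10}.
Then maximize walk score: best is 88, kept {#5}.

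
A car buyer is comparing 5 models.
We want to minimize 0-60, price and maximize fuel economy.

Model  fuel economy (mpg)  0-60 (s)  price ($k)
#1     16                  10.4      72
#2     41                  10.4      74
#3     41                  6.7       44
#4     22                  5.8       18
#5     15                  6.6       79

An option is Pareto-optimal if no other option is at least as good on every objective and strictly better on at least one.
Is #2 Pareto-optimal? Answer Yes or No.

No

#3 vs #2: fuel economy 41≥41, 0-60 6.7≤10.4, price 44≤74 — #3 is at least as good on every objective and strictly better on at least one, so #3 dominates #2.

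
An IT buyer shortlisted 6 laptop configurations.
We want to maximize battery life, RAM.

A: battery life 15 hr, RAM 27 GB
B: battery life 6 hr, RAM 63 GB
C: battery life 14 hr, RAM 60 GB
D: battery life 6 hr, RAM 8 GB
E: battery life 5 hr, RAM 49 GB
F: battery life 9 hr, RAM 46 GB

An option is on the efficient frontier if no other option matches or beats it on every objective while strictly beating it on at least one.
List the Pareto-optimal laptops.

A, B, C

A: not dominated (best battery life).
B: not dominated (best RAM).
C: not dominated.
D: dominated by A (battery life 15≥6, RAM 27≥8).
E: dominated by B (battery life 6≥5, RAM 63≥49).
F: dominated by C (battery life 14≥9, RAM 60≥46).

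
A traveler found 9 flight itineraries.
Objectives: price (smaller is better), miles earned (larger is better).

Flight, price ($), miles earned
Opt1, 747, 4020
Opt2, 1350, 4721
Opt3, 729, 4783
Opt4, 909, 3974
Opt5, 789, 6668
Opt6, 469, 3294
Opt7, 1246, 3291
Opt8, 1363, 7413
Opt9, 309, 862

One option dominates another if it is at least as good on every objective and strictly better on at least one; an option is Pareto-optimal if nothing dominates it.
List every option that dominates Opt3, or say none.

none

Opt1: worse on price (747 vs 729).
Opt2: worse on price (1350 vs 729).
Opt4: worse on price (909 vs 729).
Opt5: worse on price (789 vs 729).
Opt6: worse on miles earned (3294 vs 4783).
Opt7: worse on price (1246 vs 729).
Opt8: worse on price (1363 vs 729).
Opt9: worse on miles earned (862 vs 4783).
No option dominates Opt3.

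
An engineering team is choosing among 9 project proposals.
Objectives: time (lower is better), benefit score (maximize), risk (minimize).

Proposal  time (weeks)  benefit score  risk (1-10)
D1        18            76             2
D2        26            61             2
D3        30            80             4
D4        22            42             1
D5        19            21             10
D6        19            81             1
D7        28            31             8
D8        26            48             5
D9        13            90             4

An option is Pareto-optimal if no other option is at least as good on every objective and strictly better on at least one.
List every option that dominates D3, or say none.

D6, D9

D6: time 19≤30, benefit score 81≥80, risk 1≤4 — dominates D3.
D9: time 13≤30, benefit score 90≥80, risk 4≤4 — dominates D3.
Others (D1, D2, D4, D5, D7, D8) are each worse than D3 on at least one objective.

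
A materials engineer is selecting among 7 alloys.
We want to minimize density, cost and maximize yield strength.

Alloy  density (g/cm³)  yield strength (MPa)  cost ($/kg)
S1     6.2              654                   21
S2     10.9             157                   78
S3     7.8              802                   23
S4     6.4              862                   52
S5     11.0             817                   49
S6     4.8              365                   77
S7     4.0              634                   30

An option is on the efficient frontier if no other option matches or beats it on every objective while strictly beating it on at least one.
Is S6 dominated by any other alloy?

S7 vs S6: density 4.0≤4.8, yield strength 634≥365, cost 30≤77 — S7 is at least as good on every objective and strictly better on at least one, so S7 dominates S6.

Yes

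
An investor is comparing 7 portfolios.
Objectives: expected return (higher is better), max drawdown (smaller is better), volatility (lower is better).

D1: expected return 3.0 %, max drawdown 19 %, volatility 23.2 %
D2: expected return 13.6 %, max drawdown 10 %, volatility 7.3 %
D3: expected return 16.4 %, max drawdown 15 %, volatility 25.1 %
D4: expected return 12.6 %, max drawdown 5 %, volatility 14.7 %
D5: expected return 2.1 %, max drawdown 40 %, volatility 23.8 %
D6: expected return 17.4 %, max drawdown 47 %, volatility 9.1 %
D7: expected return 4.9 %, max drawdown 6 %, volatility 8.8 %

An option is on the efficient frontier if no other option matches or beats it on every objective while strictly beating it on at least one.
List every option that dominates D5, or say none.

D1, D2, D4, D7

D1: expected return 3.0≥2.1, max drawdown 19≤40, volatility 23.2≤23.8 — dominates D5.
D2: expected return 13.6≥2.1, max drawdown 10≤40, volatility 7.3≤23.8 — dominates D5.
D4: expected return 12.6≥2.1, max drawdown 5≤40, volatility 14.7≤23.8 — dominates D5.
D7: expected return 4.9≥2.1, max drawdown 6≤40, volatility 8.8≤23.8 — dominates D5.
Others (D3, D6) are each worse than D5 on at least one objective.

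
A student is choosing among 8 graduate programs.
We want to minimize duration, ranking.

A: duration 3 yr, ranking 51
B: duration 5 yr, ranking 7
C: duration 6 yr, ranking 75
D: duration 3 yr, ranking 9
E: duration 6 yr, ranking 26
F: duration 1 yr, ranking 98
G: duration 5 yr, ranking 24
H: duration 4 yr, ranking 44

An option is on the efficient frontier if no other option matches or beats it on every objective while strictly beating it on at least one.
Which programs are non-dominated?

B, D, F

A: dominated by D (duration 3≤3, ranking 9≤51).
B: not dominated (best ranking).
C: dominated by A (duration 3≤6, ranking 51≤75).
D: not dominated.
E: dominated by B (duration 5≤6, ranking 7≤26).
F: not dominated (best duration).
G: dominated by B (duration 5≤5, ranking 7≤24).
H: dominated by D (duration 3≤4, ranking 9≤44).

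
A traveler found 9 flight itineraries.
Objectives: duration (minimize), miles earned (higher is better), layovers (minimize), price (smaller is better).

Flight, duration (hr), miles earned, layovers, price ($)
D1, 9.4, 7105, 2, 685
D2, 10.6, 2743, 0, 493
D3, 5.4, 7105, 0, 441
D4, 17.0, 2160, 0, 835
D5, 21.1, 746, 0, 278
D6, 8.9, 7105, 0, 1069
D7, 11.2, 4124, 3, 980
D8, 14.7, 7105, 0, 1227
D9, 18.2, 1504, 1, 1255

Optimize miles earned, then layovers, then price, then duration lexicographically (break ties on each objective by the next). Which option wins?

First maximize miles earned: best is 7105, kept {D1, D3, D6, D8}.
Then minimize layovers: best is 0, kept {D3, D6, D8}.
Then minimize price: best is 441, kept {D3}.

D3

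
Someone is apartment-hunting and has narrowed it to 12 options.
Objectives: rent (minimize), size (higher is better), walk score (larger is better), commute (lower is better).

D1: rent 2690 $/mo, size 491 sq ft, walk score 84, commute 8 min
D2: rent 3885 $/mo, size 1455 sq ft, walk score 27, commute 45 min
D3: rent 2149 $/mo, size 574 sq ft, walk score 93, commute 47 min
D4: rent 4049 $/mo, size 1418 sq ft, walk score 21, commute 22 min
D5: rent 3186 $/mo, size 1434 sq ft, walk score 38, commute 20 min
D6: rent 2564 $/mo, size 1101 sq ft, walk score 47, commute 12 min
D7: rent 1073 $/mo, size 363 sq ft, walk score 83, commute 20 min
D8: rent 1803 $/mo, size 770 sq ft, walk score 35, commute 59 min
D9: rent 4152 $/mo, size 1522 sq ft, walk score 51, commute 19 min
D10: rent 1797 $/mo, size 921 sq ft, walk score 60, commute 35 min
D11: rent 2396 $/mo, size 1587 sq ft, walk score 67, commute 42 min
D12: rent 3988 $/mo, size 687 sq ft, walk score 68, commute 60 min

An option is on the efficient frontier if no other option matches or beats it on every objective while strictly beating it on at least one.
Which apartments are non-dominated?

D1, D3, D5, D6, D7, D9, D10, D11, D12

D1: not dominated (best commute).
D2: dominated by D11 (rent 2396≤3885, size 1587≥1455, walk score 67≥27, commute 42≤45).
D3: not dominated (best walk score).
D4: dominated by D5 (rent 3186≤4049, size 1434≥1418, walk score 38≥21, commute 20≤22).
D5: not dominated.
D6: not dominated.
D7: not dominated (best rent).
D8: dominated by D10 (rent 1797≤1803, size 921≥770, walk score 60≥35, commute 35≤59).
D9: not dominated.
D10: not dominated.
D11: not dominated (best size).
D12: not dominated.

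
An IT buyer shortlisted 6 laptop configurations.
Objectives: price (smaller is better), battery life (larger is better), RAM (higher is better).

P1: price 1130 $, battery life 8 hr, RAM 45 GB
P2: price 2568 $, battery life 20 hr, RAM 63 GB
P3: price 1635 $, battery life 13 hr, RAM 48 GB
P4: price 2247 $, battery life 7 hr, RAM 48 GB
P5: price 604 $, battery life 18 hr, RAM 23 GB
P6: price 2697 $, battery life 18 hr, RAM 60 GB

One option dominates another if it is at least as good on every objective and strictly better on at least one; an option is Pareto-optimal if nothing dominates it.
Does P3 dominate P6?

P3 vs P6: P3 is worse on battery life (13 vs 18), so it does not dominate P6.

No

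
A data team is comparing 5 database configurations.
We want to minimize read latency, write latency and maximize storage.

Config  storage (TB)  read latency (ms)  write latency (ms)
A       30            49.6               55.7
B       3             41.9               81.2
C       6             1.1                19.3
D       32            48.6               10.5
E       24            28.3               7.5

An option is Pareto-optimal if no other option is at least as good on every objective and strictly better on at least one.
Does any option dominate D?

No

A: worse on storage (30 vs 32).
B: worse on storage (3 vs 32).
C: worse on storage (6 vs 32).
E: worse on storage (24 vs 32).
No option is at least as good as D on every objective and strictly better on one.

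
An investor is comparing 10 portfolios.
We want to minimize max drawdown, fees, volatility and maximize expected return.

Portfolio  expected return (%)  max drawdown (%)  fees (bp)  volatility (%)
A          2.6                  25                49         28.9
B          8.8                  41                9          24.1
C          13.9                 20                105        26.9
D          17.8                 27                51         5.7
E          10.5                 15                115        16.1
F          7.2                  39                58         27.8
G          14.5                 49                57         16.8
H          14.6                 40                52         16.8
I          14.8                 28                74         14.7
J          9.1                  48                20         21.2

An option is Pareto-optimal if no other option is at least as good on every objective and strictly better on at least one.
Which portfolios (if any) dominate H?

D

D: expected return 17.8≥14.6, max drawdown 27≤40, fees 51≤52, volatility 5.7≤16.8 — dominates H.
Others (A, B, C, E, F, G, I, J) are each worse than H on at least one objective.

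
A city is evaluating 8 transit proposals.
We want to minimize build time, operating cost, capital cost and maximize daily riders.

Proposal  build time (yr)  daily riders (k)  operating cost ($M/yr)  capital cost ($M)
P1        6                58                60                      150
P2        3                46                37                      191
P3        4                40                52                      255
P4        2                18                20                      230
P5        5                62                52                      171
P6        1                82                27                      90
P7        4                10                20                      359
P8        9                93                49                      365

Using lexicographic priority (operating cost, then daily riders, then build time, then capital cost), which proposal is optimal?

First minimize operating cost: best is 20, kept {P4, P7}.
Then maximize daily riders: best is 18, kept {P4}.

P4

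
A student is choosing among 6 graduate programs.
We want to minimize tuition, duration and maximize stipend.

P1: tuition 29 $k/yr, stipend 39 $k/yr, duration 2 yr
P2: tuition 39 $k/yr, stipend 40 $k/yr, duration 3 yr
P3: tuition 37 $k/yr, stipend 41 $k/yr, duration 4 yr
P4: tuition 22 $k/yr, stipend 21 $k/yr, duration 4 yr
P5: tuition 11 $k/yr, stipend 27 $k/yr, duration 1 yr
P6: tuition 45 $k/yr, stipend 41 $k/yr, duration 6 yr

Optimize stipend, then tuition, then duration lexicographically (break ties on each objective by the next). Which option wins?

First maximize stipend: best is 41, kept {P3, P6}.
Then minimize tuition: best is 37, kept {P3}.

P3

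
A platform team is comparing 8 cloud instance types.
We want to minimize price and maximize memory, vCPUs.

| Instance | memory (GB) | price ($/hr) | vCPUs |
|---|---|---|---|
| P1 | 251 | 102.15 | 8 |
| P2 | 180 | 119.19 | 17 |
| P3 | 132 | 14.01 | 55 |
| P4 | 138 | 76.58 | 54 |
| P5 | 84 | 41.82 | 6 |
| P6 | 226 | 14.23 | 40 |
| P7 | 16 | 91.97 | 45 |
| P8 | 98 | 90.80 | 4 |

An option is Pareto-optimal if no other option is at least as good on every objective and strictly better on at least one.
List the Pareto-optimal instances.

P1: not dominated (best memory).
P2: dominated by P6 (memory 226≥180, price 14.23≤119.19, vCPUs 40≥17).
P3: not dominated (best price).
P4: not dominated.
P5: dominated by P3 (memory 132≥84, price 14.01≤41.82, vCPUs 55≥6).
P6: not dominated.
P7: dominated by P3 (memory 132≥16, price 14.01≤91.97, vCPUs 55≥45).
P8: dominated by P3 (memory 132≥98, price 14.01≤90.80, vCPUs 55≥4).

P1, P3, P4, P6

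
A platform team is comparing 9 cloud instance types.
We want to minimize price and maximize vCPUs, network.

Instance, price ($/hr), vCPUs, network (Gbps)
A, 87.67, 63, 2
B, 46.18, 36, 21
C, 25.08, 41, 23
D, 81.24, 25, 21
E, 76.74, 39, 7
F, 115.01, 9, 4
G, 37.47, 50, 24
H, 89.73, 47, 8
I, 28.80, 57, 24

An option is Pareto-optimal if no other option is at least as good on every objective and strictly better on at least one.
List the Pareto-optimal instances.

A, C, I

A: not dominated (best vCPUs).
B: dominated by C (price 25.08≤46.18, vCPUs 41≥36, network 23≥21).
C: not dominated (best price).
D: dominated by B (price 46.18≤81.24, vCPUs 36≥25, network 21≥21).
E: dominated by C (price 25.08≤76.74, vCPUs 41≥39, network 23≥7).
F: dominated by B (price 46.18≤115.01, vCPUs 36≥9, network 21≥4).
G: dominated by I (price 28.80≤37.47, vCPUs 57≥50, network 24≥24).
H: dominated by G (price 37.47≤89.73, vCPUs 50≥47, network 24≥8).
I: not dominated.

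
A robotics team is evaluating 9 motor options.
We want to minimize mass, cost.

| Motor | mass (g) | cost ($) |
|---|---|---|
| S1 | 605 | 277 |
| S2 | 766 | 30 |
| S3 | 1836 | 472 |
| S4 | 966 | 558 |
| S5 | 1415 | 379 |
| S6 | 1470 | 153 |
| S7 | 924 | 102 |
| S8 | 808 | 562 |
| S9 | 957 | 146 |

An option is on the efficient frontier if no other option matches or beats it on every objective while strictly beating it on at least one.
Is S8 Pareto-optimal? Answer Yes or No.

No

S1 vs S8: mass 605≤808, cost 277≤562 — S1 is at least as good on every objective and strictly better on at least one, so S1 dominates S8.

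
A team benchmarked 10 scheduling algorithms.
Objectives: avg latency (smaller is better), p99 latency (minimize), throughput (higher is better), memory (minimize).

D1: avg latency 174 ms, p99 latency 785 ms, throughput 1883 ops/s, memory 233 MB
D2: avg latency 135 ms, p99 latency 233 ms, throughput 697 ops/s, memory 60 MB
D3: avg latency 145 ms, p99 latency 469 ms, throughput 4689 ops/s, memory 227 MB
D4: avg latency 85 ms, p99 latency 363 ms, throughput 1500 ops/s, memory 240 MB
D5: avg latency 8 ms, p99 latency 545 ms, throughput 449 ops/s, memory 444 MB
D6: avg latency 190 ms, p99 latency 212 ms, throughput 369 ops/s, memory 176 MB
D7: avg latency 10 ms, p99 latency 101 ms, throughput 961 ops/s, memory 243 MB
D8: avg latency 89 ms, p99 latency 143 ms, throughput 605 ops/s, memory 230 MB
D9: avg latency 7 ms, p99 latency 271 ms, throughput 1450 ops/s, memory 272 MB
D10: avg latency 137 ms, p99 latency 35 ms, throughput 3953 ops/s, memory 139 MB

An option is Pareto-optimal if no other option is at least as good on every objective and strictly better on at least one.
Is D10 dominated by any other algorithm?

D1: worse on avg latency (174 vs 137).
D2: worse on p99 latency (233 vs 35).
D3: worse on avg latency (145 vs 137).
D4: worse on p99 latency (363 vs 35).
D5: worse on p99 latency (545 vs 35).
D6: worse on avg latency (190 vs 137).
D7: worse on p99 latency (101 vs 35).
D8: worse on p99 latency (143 vs 35).
D9: worse on p99 latency (271 vs 35).
No option is at least as good as D10 on every objective and strictly better on one.

No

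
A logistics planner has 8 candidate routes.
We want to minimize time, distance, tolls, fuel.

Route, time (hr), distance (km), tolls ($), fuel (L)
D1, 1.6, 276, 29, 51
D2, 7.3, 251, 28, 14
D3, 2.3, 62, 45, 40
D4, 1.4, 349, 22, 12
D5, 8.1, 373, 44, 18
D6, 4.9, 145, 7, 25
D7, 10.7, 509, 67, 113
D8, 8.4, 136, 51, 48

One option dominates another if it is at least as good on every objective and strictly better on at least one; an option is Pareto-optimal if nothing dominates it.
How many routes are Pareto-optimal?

5

D1: not dominated.
D2: not dominated.
D3: not dominated (best distance).
D4: not dominated (best time).
D5: dominated by D2 (time 7.3≤8.1, distance 251≤373, tolls 28≤44, fuel 14≤18).
D6: not dominated (best tolls).
D7: dominated by D1 (time 1.6≤10.7, distance 276≤509, tolls 29≤67, fuel 51≤113).
D8: dominated by D3 (time 2.3≤8.4, distance 62≤136, tolls 45≤51, fuel 40≤48).
Pareto-optimal: D1, D2, D3, D4, D6 → 5.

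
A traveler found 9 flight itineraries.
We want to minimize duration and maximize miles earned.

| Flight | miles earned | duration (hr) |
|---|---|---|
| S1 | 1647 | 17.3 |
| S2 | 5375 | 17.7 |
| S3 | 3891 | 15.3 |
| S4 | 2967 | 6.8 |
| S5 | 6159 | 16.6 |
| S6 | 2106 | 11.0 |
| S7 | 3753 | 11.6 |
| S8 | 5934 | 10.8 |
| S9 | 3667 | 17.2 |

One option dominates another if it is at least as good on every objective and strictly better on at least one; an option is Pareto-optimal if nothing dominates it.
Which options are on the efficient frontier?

S4, S5, S8

S1: dominated by S3 (miles earned 3891≥1647, duration 15.3≤17.3).
S2: dominated by S5 (miles earned 6159≥5375, duration 16.6≤17.7).
S3: dominated by S8 (miles earned 5934≥3891, duration 10.8≤15.3).
S4: not dominated (best duration).
S5: not dominated (best miles earned).
S6: dominated by S4 (miles earned 2967≥2106, duration 6.8≤11.0).
S7: dominated by S8 (miles earned 5934≥3753, duration 10.8≤11.6).
S8: not dominated.
S9: dominated by S3 (miles earned 3891≥3667, duration 15.3≤17.2).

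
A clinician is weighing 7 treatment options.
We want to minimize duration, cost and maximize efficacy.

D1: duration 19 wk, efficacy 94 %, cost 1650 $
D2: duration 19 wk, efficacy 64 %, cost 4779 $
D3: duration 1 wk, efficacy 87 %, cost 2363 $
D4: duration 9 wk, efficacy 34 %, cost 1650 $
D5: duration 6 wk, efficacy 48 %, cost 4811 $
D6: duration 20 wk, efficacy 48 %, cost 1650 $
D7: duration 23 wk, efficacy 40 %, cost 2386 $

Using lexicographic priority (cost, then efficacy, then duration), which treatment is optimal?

First minimize cost: best is 1650, kept {D1, D4, D6}.
Then maximize efficacy: best is 94, kept {D1}.

D1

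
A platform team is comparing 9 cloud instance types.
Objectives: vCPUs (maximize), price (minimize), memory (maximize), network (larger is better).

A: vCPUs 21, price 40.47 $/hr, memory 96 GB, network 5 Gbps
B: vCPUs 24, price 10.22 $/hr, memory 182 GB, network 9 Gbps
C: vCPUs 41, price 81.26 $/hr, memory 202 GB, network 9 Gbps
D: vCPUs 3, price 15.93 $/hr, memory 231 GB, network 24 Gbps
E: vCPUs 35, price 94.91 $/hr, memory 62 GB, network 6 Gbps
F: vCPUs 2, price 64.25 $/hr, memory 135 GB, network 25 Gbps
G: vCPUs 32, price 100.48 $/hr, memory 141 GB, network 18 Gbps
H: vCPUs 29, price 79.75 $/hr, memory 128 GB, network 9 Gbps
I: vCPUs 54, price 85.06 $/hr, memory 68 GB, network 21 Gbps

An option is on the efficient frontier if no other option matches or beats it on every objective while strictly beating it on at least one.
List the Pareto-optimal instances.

B, C, D, F, G, H, I

A: dominated by B (vCPUs 24≥21, price 10.22≤40.47, memory 182≥96, network 9≥5).
B: not dominated (best price).
C: not dominated.
D: not dominated (best memory).
E: dominated by C (vCPUs 41≥35, price 81.26≤94.91, memory 202≥62, network 9≥6).
F: not dominated (best network).
G: not dominated.
H: not dominated.
I: not dominated (best vCPUs).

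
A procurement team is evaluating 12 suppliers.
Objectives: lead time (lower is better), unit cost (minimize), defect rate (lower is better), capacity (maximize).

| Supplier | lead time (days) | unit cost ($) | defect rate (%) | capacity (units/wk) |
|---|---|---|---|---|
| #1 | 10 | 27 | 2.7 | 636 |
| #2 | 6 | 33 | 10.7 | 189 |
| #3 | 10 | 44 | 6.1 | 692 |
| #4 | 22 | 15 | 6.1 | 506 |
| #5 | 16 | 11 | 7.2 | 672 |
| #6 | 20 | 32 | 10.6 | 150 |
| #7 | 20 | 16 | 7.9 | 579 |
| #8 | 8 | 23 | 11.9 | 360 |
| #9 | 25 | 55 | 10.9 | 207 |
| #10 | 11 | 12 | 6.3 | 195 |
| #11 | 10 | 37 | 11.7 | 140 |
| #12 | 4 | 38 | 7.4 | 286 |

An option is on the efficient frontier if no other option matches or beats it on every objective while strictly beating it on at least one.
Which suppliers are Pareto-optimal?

#1, #2, #3, #4, #5, #8, #10, #12

#1: not dominated (best defect rate).
#2: not dominated.
#3: not dominated (best capacity).
#4: not dominated.
#5: not dominated (best unit cost).
#6: dominated by #1 (lead time 10≤20, unit cost 27≤32, defect rate 2.7≤10.6, capacity 636≥150).
#7: dominated by #5 (lead time 16≤20, unit cost 11≤16, defect rate 7.2≤7.9, capacity 672≥579).
#8: not dominated.
#9: dominated by #1 (lead time 10≤25, unit cost 27≤55, defect rate 2.7≤10.9, capacity 636≥207).
#10: not dominated.
#11: dominated by #1 (lead time 10≤10, unit cost 27≤37, defect rate 2.7≤11.7, capacity 636≥140).
#12: not dominated (best lead time).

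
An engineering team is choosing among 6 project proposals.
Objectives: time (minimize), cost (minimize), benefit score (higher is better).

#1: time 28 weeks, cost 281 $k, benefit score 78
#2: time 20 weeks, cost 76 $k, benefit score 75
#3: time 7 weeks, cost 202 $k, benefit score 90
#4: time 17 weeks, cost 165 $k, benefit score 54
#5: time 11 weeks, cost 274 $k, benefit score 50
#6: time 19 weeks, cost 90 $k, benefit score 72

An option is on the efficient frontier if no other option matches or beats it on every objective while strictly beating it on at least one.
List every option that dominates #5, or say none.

#3

#3: time 7≤11, cost 202≤274, benefit score 90≥50 — dominates #5.
Others (#1, #2, #4, #6) are each worse than #5 on at least one objective.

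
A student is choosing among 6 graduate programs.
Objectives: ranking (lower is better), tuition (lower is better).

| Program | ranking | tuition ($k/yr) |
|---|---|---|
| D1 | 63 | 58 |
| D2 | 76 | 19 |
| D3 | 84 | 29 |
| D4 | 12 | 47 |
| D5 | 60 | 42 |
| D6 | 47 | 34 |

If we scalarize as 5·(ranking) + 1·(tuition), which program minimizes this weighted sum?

D1: 5·63 + 1·58 = 373
D2: 5·76 + 1·19 = 399
D3: 5·84 + 1·29 = 449
D4: 5·12 + 1·47 = 107
D5: 5·60 + 1·42 = 342
D6: 5·47 + 1·34 = 269
Lowest: D4 at 107.

D4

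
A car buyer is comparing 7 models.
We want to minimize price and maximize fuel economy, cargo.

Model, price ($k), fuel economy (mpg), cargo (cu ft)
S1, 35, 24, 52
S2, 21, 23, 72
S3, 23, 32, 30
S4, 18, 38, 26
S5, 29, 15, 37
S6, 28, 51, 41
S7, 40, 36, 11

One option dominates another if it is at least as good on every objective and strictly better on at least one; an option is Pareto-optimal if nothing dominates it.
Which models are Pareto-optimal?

S1: not dominated.
S2: not dominated (best cargo).
S3: not dominated.
S4: not dominated (best price).
S5: dominated by S2 (price 21≤29, fuel economy 23≥15, cargo 72≥37).
S6: not dominated (best fuel economy).
S7: dominated by S4 (price 18≤40, fuel economy 38≥36, cargo 26≥11).

S1, S2, S3, S4, S6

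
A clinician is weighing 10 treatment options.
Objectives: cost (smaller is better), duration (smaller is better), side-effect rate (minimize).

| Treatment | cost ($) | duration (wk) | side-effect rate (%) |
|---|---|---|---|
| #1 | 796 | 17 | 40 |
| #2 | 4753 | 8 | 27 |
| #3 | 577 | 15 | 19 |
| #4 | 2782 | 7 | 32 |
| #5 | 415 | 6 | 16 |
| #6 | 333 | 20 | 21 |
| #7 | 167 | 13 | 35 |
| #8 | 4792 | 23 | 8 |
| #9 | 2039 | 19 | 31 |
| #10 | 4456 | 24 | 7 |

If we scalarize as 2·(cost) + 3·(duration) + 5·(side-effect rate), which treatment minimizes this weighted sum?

#1: 2·796 + 3·17 + 5·40 = 1843
#2: 2·4753 + 3·8 + 5·27 = 9665
#3: 2·577 + 3·15 + 5·19 = 1294
#4: 2·2782 + 3·7 + 5·32 = 5745
#5: 2·415 + 3·6 + 5·16 = 928
#6: 2·333 + 3·20 + 5·21 = 831
#7: 2·167 + 3·13 + 5·35 = 548
#8: 2·4792 + 3·23 + 5·8 = 9693
#9: 2·2039 + 3·19 + 5·31 = 4290
#10: 2·4456 + 3·24 + 5·7 = 9019
Lowest: #7 at 548.

#7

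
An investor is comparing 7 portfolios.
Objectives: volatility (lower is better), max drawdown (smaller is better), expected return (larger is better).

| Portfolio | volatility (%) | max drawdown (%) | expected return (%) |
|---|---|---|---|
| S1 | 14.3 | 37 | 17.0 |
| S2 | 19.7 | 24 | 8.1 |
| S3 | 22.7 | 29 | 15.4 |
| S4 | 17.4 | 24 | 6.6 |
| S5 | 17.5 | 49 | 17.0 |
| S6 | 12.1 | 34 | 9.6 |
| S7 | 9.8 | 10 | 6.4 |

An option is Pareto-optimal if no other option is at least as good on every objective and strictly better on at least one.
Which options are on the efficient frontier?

S1, S2, S3, S4, S6, S7

S1: not dominated.
S2: not dominated.
S3: not dominated.
S4: not dominated.
S5: dominated by S1 (volatility 14.3≤17.5, max drawdown 37≤49, expected return 17.0≥17.0).
S6: not dominated.
S7: not dominated (best volatility).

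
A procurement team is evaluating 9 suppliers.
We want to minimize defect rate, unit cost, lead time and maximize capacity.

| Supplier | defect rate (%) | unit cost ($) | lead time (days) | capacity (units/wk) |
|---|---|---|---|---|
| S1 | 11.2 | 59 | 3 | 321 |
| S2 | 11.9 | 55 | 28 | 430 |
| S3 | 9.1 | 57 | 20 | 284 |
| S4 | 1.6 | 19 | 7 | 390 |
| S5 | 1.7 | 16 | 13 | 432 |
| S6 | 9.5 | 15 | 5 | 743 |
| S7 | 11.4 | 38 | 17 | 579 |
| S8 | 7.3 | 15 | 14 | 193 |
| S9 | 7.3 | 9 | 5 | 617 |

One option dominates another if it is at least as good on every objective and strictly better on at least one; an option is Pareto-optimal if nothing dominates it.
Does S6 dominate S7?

Yes

S6 vs S7: defect rate 9.5≤11.4, unit cost 15≤38, lead time 5≤17, capacity 743≥579 — S6 is at least as good on every objective with at least one strict improvement.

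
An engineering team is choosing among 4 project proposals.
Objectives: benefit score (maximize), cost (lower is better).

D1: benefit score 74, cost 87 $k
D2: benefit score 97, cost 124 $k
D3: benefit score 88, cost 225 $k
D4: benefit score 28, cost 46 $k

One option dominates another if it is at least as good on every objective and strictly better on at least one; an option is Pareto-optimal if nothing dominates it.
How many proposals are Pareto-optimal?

D1: not dominated.
D2: not dominated (best benefit score).
D3: dominated by D2 (benefit score 97≥88, cost 124≤225).
D4: not dominated (best cost).
Pareto-optimal: D1, D2, D4 → 3.

3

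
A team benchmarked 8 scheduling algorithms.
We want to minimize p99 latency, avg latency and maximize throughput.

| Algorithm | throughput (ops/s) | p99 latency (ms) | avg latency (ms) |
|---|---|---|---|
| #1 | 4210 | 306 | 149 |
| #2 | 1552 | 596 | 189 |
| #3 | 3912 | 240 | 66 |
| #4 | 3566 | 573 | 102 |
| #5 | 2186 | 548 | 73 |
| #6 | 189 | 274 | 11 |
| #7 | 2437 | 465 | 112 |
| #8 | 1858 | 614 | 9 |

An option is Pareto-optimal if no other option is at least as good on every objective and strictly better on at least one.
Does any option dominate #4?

Yes

#3 vs #4: throughput 3912≥3566, p99 latency 240≤573, avg latency 66≤102 — #3 is at least as good on every objective and strictly better on at least one, so #3 dominates #4.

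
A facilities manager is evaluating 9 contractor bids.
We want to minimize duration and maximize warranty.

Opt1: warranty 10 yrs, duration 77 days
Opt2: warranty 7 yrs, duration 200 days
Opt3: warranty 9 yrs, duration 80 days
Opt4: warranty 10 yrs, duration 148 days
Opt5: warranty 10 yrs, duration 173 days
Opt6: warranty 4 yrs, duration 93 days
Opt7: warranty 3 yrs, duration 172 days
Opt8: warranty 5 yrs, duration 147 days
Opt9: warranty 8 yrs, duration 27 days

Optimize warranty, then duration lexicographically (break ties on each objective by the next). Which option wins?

Opt1

First maximize warranty: best is 10, kept {Opt1, Opt4, Opt5}.
Then minimize duration: best is 77, kept {Opt1}.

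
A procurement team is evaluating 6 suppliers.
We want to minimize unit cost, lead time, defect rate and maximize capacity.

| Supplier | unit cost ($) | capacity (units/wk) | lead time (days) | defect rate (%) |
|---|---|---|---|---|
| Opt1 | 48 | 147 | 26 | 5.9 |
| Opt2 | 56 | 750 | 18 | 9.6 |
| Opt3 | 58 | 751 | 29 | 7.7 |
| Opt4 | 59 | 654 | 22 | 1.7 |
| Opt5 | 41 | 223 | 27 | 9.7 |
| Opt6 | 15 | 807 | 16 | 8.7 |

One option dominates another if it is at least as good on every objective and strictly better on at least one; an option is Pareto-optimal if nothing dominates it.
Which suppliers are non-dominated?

Opt1: not dominated.
Opt2: dominated by Opt6 (unit cost 15≤56, capacity 807≥750, lead time 16≤18, defect rate 8.7≤9.6).
Opt3: not dominated.
Opt4: not dominated (best defect rate).
Opt5: dominated by Opt6 (unit cost 15≤41, capacity 807≥223, lead time 16≤27, defect rate 8.7≤9.7).
Opt6: not dominated (best unit cost).

Opt1, Opt3, Opt4, Opt6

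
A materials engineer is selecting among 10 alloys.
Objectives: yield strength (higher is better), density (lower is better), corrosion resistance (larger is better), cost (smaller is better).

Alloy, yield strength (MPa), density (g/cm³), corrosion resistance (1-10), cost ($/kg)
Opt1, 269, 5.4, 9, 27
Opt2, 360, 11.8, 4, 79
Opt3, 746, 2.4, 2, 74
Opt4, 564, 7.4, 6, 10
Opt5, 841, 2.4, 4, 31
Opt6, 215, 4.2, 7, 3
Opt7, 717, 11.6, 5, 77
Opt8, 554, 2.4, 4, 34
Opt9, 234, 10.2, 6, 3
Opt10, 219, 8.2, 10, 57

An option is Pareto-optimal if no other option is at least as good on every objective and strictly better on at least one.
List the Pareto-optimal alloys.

Opt1, Opt4, Opt5, Opt6, Opt7, Opt9, Opt10

Opt1: not dominated.
Opt2: dominated by Opt4 (yield strength 564≥360, density 7.4≤11.8, corrosion resistance 6≥4, cost 10≤79).
Opt3: dominated by Opt5 (yield strength 841≥746, density 2.4≤2.4, corrosion resistance 4≥2, cost 31≤74).
Opt4: not dominated.
Opt5: not dominated (best yield strength).
Opt6: not dominated.
Opt7: not dominated.
Opt8: dominated by Opt5 (yield strength 841≥554, density 2.4≤2.4, corrosion resistance 4≥4, cost 31≤34).
Opt9: not dominated.
Opt10: not dominated (best corrosion resistance).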